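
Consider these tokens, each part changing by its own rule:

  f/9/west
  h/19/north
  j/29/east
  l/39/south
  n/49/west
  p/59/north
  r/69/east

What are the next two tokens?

For the letter, letters move forward 2 places in the alphabet: f, h, j, l, n, p, r → t → v.
For the second component, +10 each step: 9, 19, 29, 39, 49, 59, 69 → 79 → 89.
Direction — repeats west → north → east → south: west, north, east, south, west, north, east → south → west.
Putting the parts together: t/79/south and then v/89/west.

t/79/south, v/89/west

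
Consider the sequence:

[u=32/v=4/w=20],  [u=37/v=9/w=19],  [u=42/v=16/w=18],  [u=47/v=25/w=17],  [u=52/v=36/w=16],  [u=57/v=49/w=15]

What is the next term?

[u=62/v=64/w=14]

U: 32, 37, 42, 47, 52, 57 → 62 (+5 each step).
V: 4, 9, 16, 25, 36, 49 → 64 (perfect squares: 2², 3², 4², …).
W: −1 each step; 20, 19, 18, 17, 16, 15 → 14.
Combining the parts gives [u=62/v=64/w=14].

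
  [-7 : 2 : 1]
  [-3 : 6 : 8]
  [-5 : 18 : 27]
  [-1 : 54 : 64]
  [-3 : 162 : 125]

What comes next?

For the first value, alternating steps +4, −2, +4, −2, …: -7, -3, -5, -1, -3 → 1.
Second value: ×3 each step; 2, 6, 18, 54, 162 → 486.
Third value: perfect cubes: 1³, 2³, 3³, …; 1, 8, 27, 64, 125 → 216.
Putting it together: [1 : 486 : 216].

[1 : 486 : 216]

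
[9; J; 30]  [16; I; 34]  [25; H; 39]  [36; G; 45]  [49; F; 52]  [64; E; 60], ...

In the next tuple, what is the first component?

First component: perfect squares: 3², 4², 5², …, so 9, 16, 25, 36, 49, 64 → 81.

81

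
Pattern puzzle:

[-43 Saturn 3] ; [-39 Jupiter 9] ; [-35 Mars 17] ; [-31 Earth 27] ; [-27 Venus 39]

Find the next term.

First entry: -43, -39, -35, -31, -27 → -23 (+4 each step).
Planet: runs backward through the planets Mercury→Neptune; Saturn, Jupiter, Mars, Earth, Venus → Mercury.
Third entry goes 3, 9, 17, 27, 39 → 53 (differences are 6, 8, 10, … (increasing by 2 each time)).
So the next term is [-23 Mercury 53].

[-23 Mercury 53]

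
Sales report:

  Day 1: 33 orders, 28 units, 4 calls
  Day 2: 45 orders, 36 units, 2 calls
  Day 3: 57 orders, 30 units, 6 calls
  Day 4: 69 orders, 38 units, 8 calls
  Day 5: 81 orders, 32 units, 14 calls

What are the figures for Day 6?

93 orders, 40 units, 22 calls

Orders: +12 each step, so 33, 45, 57, 69, 81 → 93.
For the units, alternating steps +8, −6, +8, −6, …: 28, 36, 30, 38, 32 → 40.
Calls — each term is the sum of the two before it: 4, 2, 6, 8, 14 → 22.
Putting it together: 93 orders, 40 units, 22 calls.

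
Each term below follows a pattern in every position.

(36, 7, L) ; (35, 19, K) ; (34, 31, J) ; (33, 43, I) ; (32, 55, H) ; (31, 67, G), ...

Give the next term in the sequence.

(30, 79, F)

First value: −1 each step, so 36, 35, 34, 33, 32, 31 → 30.
For the second value, +12 each step: 7, 19, 31, 43, 55, 67 → 79.
Letter: L, K, J, I, H, G → F (letters move back 1 place in the alphabet).
Putting it together: (30, 79, F).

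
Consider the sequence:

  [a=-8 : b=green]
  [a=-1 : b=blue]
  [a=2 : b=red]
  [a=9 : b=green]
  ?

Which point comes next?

[a=12 : b=blue]

A: alternating steps +7, +3, +7, +3, …; -8, -1, 2, 9 → 12.
B goes green, blue, red, green → blue (repeats green → blue → red).
So the next point is [a=12 : b=blue].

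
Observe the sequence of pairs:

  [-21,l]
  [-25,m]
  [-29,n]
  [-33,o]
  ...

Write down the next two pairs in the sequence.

First value: -21, -25, -29, -33 → -37 → -41 (−4 each step).
Letter goes l, m, n, o → p → q (letters move forward 1 place in the alphabet).
Putting the parts together: [-37,p] and then [-41,q].

[-37,p], [-41,q]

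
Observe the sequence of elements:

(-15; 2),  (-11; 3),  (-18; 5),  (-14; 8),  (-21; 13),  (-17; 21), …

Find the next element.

First component: alternating steps +4, −7, +4, −7, …; -15, -11, -18, -14, -21, -17 → -24.
Second component — each term is the sum of the two before it: 2, 3, 5, 8, 13, 21 → 34.
Combining the parts gives (-24; 34).

(-24; 34)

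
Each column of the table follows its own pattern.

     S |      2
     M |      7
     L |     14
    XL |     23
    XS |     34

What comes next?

S  47

For the size, runs through clothing sizes XS→XL: S, M, L, XL, XS → S.
Second component goes 2, 7, 14, 23, 34 → 47 (differences are 5, 7, 9, … (increasing by 2 each time)).
So the next line is S  47.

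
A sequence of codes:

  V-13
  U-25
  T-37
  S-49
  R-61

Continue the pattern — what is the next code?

Letter: letters move back 1 place in the alphabet, so V, U, T, S, R → Q.
Second component — +12 each step: 13, 25, 37, 49, 61 → 73.
So the next code is Q-73.

Q-73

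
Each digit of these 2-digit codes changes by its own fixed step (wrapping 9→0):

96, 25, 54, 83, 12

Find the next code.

For the first digit, +3 each step, mod 10: 9, 2, 5, 8, 1 → 4.
Second digit: 6, 5, 4, 3, 2 → 1 (−1 each step, mod 10).
So the next code is 41.

41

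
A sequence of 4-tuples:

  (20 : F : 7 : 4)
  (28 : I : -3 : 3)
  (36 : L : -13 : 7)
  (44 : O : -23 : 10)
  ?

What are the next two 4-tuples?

(52 : R : -33 : 17), (60 : U : -43 : 27)

First coordinate: +8 each step; 20, 28, 36, 44 → 52 → 60.
Letter: letters move forward 3 places in the alphabet; F, I, L, O → R → U.
Third coordinate goes 7, -3, -13, -23 → -33 → -43 (−10 each step).
Fourth coordinate goes 4, 3, 7, 10 → 17 → 27 (each term is the sum of the two before it).
So the next two 4-tuples are (52 : R : -33 : 17) and (60 : U : -43 : 27).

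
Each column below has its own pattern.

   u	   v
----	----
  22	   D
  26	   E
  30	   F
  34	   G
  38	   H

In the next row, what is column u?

42

Column u: +4 each step; 22, 26, 30, 34, 38 → 42.
For the column v, letters move forward 1 place in the alphabet: D, E, F, G, H → I.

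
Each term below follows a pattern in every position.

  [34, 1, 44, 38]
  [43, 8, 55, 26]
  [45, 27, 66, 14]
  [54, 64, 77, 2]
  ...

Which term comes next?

First coordinate: alternating steps +9, +2, +9, +2, …; 34, 43, 45, 54 → 56.
Second coordinate: perfect cubes: 1³, 2³, 3³, …, so 1, 8, 27, 64 → 125.
Third coordinate: +11 each step, so 44, 55, 66, 77 → 88.
Fourth coordinate: −12 each step; 38, 26, 14, 2 → -10.
Putting it together: [56, 125, 88, -10].

[56, 125, 88, -10]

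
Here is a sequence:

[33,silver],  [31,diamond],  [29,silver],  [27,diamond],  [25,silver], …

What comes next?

[23,diamond]

First entry: −2 each step, so 33, 31, 29, 27, 25 → 23.
Rank — alternates silver ↔ diamond: silver, diamond, silver, diamond, silver → diamond.
Putting it together: [23,diamond].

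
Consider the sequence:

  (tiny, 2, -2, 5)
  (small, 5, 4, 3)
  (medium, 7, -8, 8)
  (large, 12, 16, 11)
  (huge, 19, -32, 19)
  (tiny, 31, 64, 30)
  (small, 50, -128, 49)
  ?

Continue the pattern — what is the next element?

Size: repeats tiny → small → medium → large → huge, so tiny, small, medium, large, huge, tiny, small → medium.
Second component: 2, 5, 7, 12, 19, 31, 50 → 81 (each term is the sum of the two before it).
Third component: ×(-2) each step; -2, 4, -8, 16, -32, 64, -128 → 256.
Fourth component: 5, 3, 8, 11, 19, 30, 49 → 79 (each term is the sum of the two before it).
Combining the parts gives (medium, 81, 256, 79).

(medium, 81, 256, 79)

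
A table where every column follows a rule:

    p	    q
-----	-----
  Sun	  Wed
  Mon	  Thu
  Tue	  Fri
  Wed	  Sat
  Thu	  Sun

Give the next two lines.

Column p goes Sun, Mon, Tue, Wed, Thu → Fri → Sat (runs through the weekdays Mon→Sun).
For the column q, runs through the weekdays Mon→Sun: Wed, Thu, Fri, Sat, Sun → Mon → Tue.
So the next two lines are Fri  Mon and Sat  Tue.

Fri  Mon; Sat  Tue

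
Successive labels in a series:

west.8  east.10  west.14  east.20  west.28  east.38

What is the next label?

west.50

Direction goes west, east, west, east, west, east → west (alternates west ↔ east).
Second component — differences are 2, 4, 6, … (increasing by 2 each time): 8, 10, 14, 20, 28, 38 → 50.
Combining the parts gives west.50.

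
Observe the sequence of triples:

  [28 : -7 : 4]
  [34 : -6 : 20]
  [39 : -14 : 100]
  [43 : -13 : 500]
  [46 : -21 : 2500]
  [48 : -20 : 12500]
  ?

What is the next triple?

[49 : -28 : 62500]

First value goes 28, 34, 39, 43, 46, 48 → 49 (differences are 6, 5, 4, … (decreasing by 1 each time)).
Second value: alternating steps +1, −8, +1, −8, …, so -7, -6, -14, -13, -21, -20 → -28.
Third value: ×5 each step; 4, 20, 100, 500, 2500, 12500 → 62500.
Putting it together: [49 : -28 : 62500].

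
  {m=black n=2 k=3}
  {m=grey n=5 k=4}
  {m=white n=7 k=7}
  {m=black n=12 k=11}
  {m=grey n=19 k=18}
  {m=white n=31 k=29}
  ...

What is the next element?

{m=black n=50 k=47}

For the m, repeats black → grey → white: black, grey, white, black, grey, white → black.
N: 2, 5, 7, 12, 19, 31 → 50 (each term is the sum of the two before it).
For the k, each term is the sum of the two before it: 3, 4, 7, 11, 18, 29 → 47.
Combining the parts gives {m=black n=50 k=47}.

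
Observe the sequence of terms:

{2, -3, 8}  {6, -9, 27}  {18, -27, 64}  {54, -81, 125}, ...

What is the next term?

{162, -243, 216}

First slot — ×3 each step: 2, 6, 18, 54 → 162.
For the second slot, ×3 each step: -3, -9, -27, -81 → -243.
Third slot: perfect cubes: 2³, 3³, 4³, …; 8, 27, 64, 125 → 216.
Combining the parts gives {162, -243, 216}.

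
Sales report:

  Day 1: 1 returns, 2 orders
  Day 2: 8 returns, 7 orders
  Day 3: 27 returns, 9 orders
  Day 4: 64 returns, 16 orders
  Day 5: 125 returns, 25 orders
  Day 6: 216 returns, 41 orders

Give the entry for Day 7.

343 returns, 66 orders

For the returns, perfect cubes: 1³, 2³, 3³, …: 1, 8, 27, 64, 125, 216 → 343.
Orders: each term is the sum of the two before it; 2, 7, 9, 16, 25, 41 → 66.
Combining the parts gives 343 returns, 66 orders.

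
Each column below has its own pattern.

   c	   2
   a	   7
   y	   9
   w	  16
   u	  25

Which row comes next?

s  41

Letter: c, a, y, w, u → s (letters move back 2 places in the alphabet, wrapping A→Z).
Second component — each term is the sum of the two before it: 2, 7, 9, 16, 25 → 41.
Putting it together: s  41.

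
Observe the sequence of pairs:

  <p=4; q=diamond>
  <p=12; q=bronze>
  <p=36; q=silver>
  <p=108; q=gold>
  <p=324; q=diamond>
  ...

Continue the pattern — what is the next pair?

<p=972; q=bronze>

P: ×3 each step, so 4, 12, 36, 108, 324 → 972.
Q: repeats diamond → bronze → silver → gold, so diamond, bronze, silver, gold, diamond → bronze.
Putting it together: <p=972; q=bronze>.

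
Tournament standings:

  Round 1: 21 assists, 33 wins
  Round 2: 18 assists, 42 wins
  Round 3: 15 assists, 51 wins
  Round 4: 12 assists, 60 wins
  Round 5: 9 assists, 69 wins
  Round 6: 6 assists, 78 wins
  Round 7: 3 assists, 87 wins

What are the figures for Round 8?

Assists — −3 each step: 21, 18, 15, 12, 9, 6, 3 → 0.
Wins — +9 each step: 33, 42, 51, 60, 69, 78, 87 → 96.
So the next line is 0 assists, 96 wins.

0 assists, 96 wins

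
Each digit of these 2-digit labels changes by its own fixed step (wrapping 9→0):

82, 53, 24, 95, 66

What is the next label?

For the first digit, −3 each step, mod 10: 8, 5, 2, 9, 6 → 3.
Second digit: 2, 3, 4, 5, 6 → 7 (+1 each step, mod 10).
So the next label is 37.

37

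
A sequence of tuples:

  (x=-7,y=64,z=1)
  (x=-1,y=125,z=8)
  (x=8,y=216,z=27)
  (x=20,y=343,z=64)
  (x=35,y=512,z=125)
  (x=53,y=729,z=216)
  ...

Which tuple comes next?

(x=74,y=1000,z=343)

X: differences are 6, 9, 12, … (increasing by 3 each time); -7, -1, 8, 20, 35, 53 → 74.
Y: perfect cubes: 4³, 5³, 6³, …; 64, 125, 216, 343, 512, 729 → 1000.
Z: perfect cubes: 1³, 2³, 3³, …; 1, 8, 27, 64, 125, 216 → 343.
Putting it together: (x=74,y=1000,z=343).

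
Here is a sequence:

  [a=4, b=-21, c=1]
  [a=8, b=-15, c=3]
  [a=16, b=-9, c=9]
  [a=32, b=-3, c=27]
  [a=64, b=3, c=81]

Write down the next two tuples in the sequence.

[a=128, b=9, c=243], [a=256, b=15, c=729]

A: ×2 each step; 4, 8, 16, 32, 64 → 128 → 256.
B — +6 each step: -21, -15, -9, -3, 3 → 9 → 15.
C goes 1, 3, 9, 27, 81 → 243 → 729 (×3 each step).
So the next two tuples are [a=128, b=9, c=243] and [a=256, b=15, c=729].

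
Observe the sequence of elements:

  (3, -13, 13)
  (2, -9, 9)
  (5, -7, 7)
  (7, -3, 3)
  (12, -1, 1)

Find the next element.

(19, 3, -3)

First part: 3, 2, 5, 7, 12 → 19 (each term is the sum of the two before it).
Second part goes -13, -9, -7, -3, -1 → 3 (alternating steps +4, +2, +4, +2, …).
For the third part, always the negative of the second part: 13, 9, 7, 3, 1 → -3.
So the next element is (19, 3, -3).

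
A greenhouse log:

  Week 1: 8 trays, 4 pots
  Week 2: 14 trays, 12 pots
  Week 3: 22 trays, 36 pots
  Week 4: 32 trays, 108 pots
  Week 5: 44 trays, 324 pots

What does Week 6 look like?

58 trays, 972 pots

Trays — differences are 6, 8, 10, … (increasing by 2 each time): 8, 14, 22, 32, 44 → 58.
Pots: ×3 each step, so 4, 12, 36, 108, 324 → 972.
So the next record is 58 trays, 972 pots.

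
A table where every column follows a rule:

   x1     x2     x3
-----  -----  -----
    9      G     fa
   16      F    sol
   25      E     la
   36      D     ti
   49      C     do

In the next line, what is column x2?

B

Column x2: letters move back 1 place in the alphabet; G, F, E, D, C → B.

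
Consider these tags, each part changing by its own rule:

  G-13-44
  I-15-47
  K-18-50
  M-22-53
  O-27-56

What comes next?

Letter goes G, I, K, M, O → Q (letters move forward 2 places in the alphabet).
For the second component, differences are 2, 3, 4, … (increasing by 1 each time): 13, 15, 18, 22, 27 → 33.
Third component: 44, 47, 50, 53, 56 → 59 (+3 each step).
Putting it together: Q-33-59.

Q-33-59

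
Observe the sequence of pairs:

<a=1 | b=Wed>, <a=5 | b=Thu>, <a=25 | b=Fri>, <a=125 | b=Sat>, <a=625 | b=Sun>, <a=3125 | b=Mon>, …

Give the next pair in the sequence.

A — ×5 each step: 1, 5, 25, 125, 625, 3125 → 15625.
B: runs through the weekdays Mon→Sun, so Wed, Thu, Fri, Sat, Sun, Mon → Tue.
So the next pair is <a=15625 | b=Tue>.

<a=15625 | b=Tue>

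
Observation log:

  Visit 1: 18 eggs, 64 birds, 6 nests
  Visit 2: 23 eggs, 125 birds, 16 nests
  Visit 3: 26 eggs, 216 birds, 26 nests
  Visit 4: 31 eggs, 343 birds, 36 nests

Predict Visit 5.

34 eggs, 512 birds, 46 nests

Eggs — alternating steps +5, +3, +5, +3, …: 18, 23, 26, 31 → 34.
Birds — perfect cubes: 4³, 5³, 6³, …: 64, 125, 216, 343 → 512.
Nests — +10 each step: 6, 16, 26, 36 → 46.
So the next line is 34 eggs, 512 birds, 46 nests.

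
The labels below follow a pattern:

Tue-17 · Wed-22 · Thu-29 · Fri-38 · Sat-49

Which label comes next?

Day — runs through the weekdays Mon→Sun: Tue, Wed, Thu, Fri, Sat → Sun.
Second component — differences are 5, 7, 9, … (increasing by 2 each time): 17, 22, 29, 38, 49 → 62.
So the next label is Sun-62.

Sun-62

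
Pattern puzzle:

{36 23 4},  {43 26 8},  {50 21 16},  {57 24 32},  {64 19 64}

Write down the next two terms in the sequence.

{71 22 128}, {78 17 256}

First component goes 36, 43, 50, 57, 64 → 71 → 78 (+7 each step).
Second component: alternating steps +3, −5, +3, −5, …, so 23, 26, 21, 24, 19 → 22 → 17.
For the third component, ×2 each step: 4, 8, 16, 32, 64 → 128 → 256.
Putting the parts together: {71 22 128} and then {78 17 256}.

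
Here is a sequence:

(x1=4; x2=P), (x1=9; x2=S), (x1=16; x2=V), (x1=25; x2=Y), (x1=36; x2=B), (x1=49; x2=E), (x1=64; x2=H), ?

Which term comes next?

(x1=81; x2=K)

X1 — perfect squares: 2², 3², 4², …: 4, 9, 16, 25, 36, 49, 64 → 81.
X2: letters move forward 3 places in the alphabet, wrapping Z→A, so P, S, V, Y, B, E, H → K.
Combining the parts gives (x1=81; x2=K).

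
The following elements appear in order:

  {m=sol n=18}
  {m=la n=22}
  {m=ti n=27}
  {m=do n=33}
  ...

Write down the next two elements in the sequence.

{m=re n=40}, {m=mi n=48}

For the m, runs through the solfège scale do→ti: sol, la, ti, do → re → mi.
N — differences are 4, 5, 6, … (increasing by 1 each time): 18, 22, 27, 33 → 40 → 48.
So the next two elements are {m=re n=40} and {m=mi n=48}.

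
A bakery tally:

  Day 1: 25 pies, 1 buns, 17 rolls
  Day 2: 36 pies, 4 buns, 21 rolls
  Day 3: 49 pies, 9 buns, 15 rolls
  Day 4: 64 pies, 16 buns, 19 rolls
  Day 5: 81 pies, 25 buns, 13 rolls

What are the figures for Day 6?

For the pies, perfect squares: 5², 6², 7², …: 25, 36, 49, 64, 81 → 100.
Buns: perfect squares: 1², 2², 3², …, so 1, 4, 9, 16, 25 → 36.
Rolls: alternating steps +4, −6, +4, −6, …, so 17, 21, 15, 19, 13 → 17.
Combining the parts gives 100 pies, 36 buns, 17 rolls.

100 pies, 36 buns, 17 rolls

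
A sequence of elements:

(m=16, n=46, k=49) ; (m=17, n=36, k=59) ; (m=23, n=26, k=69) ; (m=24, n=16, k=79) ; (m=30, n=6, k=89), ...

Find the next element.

(m=31, n=-4, k=99)

M goes 16, 17, 23, 24, 30 → 31 (alternating steps +1, +6, +1, +6, …).
N: −10 each step, so 46, 36, 26, 16, 6 → -4.
For the k, +10 each step: 49, 59, 69, 79, 89 → 99.
Putting it together: (m=31, n=-4, k=99).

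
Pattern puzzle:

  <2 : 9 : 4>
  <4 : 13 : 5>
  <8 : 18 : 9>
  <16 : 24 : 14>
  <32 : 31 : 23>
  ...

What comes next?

First entry: 2, 4, 8, 16, 32 → 64 (×2 each step).
Second entry: 9, 13, 18, 24, 31 → 39 (differences are 4, 5, 6, … (increasing by 1 each time)).
Third entry: 4, 5, 9, 14, 23 → 37 (each term is the sum of the two before it).
So the next element is <64 : 39 : 37>.

<64 : 39 : 37>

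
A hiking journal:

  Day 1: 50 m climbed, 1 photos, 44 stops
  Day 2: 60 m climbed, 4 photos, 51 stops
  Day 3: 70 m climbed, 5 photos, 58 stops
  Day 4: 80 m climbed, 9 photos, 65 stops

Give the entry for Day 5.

90 m climbed, 14 photos, 72 stops

For the m climbed, +10 each step: 50, 60, 70, 80 → 90.
Photos: 1, 4, 5, 9 → 14 (each term is the sum of the two before it).
Stops goes 44, 51, 58, 65 → 72 (+7 each step).
Combining the parts gives 90 m climbed, 14 photos, 72 stops.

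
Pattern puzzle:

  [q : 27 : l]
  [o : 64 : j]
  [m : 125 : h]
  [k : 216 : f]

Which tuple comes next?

First letter: q, o, m, k → i (letters move back 2 places in the alphabet).
Second part — perfect cubes: 3³, 4³, 5³, …: 27, 64, 125, 216 → 343.
Second letter goes l, j, h, f → d (letters move back 2 places in the alphabet).
Putting it together: [i : 343 : d].

[i : 343 : d]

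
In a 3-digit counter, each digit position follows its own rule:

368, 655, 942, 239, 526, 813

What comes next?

100

First digit: +3 each step, mod 10, so 3, 6, 9, 2, 5, 8 → 1.
Second digit: −1 each step, mod 10; 6, 5, 4, 3, 2, 1 → 0.
Third digit — −3 each step, mod 10: 8, 5, 2, 9, 6, 3 → 0.
Combining the parts gives 100.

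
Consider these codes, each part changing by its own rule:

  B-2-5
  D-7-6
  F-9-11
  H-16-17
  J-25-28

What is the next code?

L-41-45

For the letter, letters move forward 2 places in the alphabet: B, D, F, H, J → L.
Second component: 2, 7, 9, 16, 25 → 41 (each term is the sum of the two before it).
Third component: each term is the sum of the two before it; 5, 6, 11, 17, 28 → 45.
So the next code is L-41-45.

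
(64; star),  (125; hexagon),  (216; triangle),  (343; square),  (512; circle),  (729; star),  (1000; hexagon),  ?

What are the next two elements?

(1331; triangle), (1728; square)

For the first component, perfect cubes: 4³, 5³, 6³, …: 64, 125, 216, 343, 512, 729, 1000 → 1331 → 1728.
Shape: repeats star → hexagon → triangle → square → circle; star, hexagon, triangle, square, circle, star, hexagon → triangle → square.
Putting the parts together: (1331; triangle) and then (1728; square).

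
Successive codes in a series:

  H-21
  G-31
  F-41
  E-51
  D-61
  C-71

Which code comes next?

B-81

Letter — letters move back 1 place in the alphabet: H, G, F, E, D, C → B.
Second component: +10 each step; 21, 31, 41, 51, 61, 71 → 81.
So the next code is B-81.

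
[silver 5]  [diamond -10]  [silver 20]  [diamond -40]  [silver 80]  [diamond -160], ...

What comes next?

[silver 320]

Rank — alternates silver ↔ diamond: silver, diamond, silver, diamond, silver, diamond → silver.
Second slot: ×(-2) each step, so 5, -10, 20, -40, 80, -160 → 320.
So the next element is [silver 320].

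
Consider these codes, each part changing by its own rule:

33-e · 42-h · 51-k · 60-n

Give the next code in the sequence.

69-q

First component: +9 each step; 33, 42, 51, 60 → 69.
Letter goes e, h, k, n → q (letters move forward 3 places in the alphabet).
Putting it together: 69-q.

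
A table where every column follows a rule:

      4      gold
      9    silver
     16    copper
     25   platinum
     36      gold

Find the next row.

First component: 4, 9, 16, 25, 36 → 49 (perfect squares: 2², 3², 4², …).
Metal — repeats gold → silver → copper → platinum: gold, silver, copper, platinum, gold → silver.
Putting it together: 49  silver.

49  silver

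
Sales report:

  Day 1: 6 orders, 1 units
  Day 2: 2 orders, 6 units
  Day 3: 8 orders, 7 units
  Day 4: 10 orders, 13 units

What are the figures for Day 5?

18 orders, 20 units

Orders: each term is the sum of the two before it; 6, 2, 8, 10 → 18.
Units: 1, 6, 7, 13 → 20 (each term is the sum of the two before it).
Putting it together: 18 orders, 20 units.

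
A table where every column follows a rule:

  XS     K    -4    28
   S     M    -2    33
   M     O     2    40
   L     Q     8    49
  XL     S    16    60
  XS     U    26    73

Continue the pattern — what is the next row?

Size: repeats XS → S → M → L → XL; XS, S, M, L, XL, XS → S.
Letter: K, M, O, Q, S, U → W (letters move forward 2 places in the alphabet).
Third component: -4, -2, 2, 8, 16, 26 → 38 (differences are 2, 4, 6, … (increasing by 2 each time)).
Fourth component: differences are 5, 7, 9, … (increasing by 2 each time), so 28, 33, 40, 49, 60, 73 → 88.
Putting it together: S  W  38  88.

S  W  38  88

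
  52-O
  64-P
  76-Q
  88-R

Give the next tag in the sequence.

100-S

First component: +12 each step; 52, 64, 76, 88 → 100.
Letter: O, P, Q, R → S (letters move forward 1 place in the alphabet).
Putting it together: 100-S.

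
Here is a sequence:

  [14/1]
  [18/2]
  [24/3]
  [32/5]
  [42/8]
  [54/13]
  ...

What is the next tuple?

[68/21]

First entry: differences are 4, 6, 8, … (increasing by 2 each time); 14, 18, 24, 32, 42, 54 → 68.
Second entry: each term is the sum of the two before it; 1, 2, 3, 5, 8, 13 → 21.
So the next tuple is [68/21].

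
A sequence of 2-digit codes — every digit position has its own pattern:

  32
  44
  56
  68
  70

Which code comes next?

For the first digit, +1 each step, mod 10: 3, 4, 5, 6, 7 → 8.
Second digit — +2 each step, mod 10: 2, 4, 6, 8, 0 → 2.
So the next code is 82.

82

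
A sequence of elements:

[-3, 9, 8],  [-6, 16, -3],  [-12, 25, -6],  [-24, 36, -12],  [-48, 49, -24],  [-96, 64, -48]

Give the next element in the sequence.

[-192, 81, -96]

First value — ×2 each step: -3, -6, -12, -24, -48, -96 → -192.
Second value goes 9, 16, 25, 36, 49, 64 → 81 (perfect squares: 3², 4², 5², …).
Third value: 8, -3, -6, -12, -24, -48 → -96 (always the previous value of the first value).
So the next element is [-192, 81, -96].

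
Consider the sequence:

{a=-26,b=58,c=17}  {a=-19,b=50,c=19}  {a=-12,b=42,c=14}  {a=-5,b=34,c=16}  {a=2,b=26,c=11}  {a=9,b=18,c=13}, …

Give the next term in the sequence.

A: +7 each step, so -26, -19, -12, -5, 2, 9 → 16.
B: −8 each step, so 58, 50, 42, 34, 26, 18 → 10.
C: alternating steps +2, −5, +2, −5, …, so 17, 19, 14, 16, 11, 13 → 8.
Putting it together: {a=16,b=10,c=8}.

{a=16,b=10,c=8}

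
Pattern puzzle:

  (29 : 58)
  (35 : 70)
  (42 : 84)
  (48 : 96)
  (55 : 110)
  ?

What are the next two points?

First value: alternating steps +6, +7, +6, +7, …, so 29, 35, 42, 48, 55 → 61 → 68.
Second value goes 58, 70, 84, 96, 110 → 122 → 136 (always 2 × the first value).
So the next two points are (61 : 122) and (68 : 136).

(61 : 122), (68 : 136)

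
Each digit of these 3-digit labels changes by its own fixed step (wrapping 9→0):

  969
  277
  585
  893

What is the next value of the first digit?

For the first digit, +3 each step, mod 10: 9, 2, 5, 8 → 1.

1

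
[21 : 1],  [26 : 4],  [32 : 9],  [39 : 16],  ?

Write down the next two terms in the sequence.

[47 : 25], [56 : 36]

For the first part, differences are 5, 6, 7, … (increasing by 1 each time): 21, 26, 32, 39 → 47 → 56.
For the second part, perfect squares: 1², 2², 3², …: 1, 4, 9, 16 → 25 → 36.
Putting the parts together: [47 : 25] and then [56 : 36].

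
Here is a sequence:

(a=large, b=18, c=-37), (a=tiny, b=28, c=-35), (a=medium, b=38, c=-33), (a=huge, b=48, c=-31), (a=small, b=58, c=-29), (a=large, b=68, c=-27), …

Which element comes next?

(a=tiny, b=78, c=-25)

A: large, tiny, medium, huge, small, large → tiny (repeats large → tiny → medium → huge → small).
B goes 18, 28, 38, 48, 58, 68 → 78 (+10 each step).
C: -37, -35, -33, -31, -29, -27 → -25 (+2 each step).
Combining the parts gives (a=tiny, b=78, c=-25).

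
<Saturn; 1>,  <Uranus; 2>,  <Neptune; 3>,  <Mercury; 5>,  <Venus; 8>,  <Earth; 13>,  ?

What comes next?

<Mars; 21>

For the planet, runs through the planets Mercury→Neptune: Saturn, Uranus, Neptune, Mercury, Venus, Earth → Mars.
Second value: each term is the sum of the two before it, so 1, 2, 3, 5, 8, 13 → 21.
Combining the parts gives <Mars; 21>.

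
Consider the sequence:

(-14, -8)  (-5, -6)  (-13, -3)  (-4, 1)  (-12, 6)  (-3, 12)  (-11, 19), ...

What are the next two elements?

(-2, 27), (-10, 36)

First coordinate: alternating steps +9, −8, +9, −8, …, so -14, -5, -13, -4, -12, -3, -11 → -2 → -10.
Second coordinate: differences are 2, 3, 4, … (increasing by 1 each time), so -8, -6, -3, 1, 6, 12, 19 → 27 → 36.
Putting the parts together: (-2, 27) and then (-10, 36).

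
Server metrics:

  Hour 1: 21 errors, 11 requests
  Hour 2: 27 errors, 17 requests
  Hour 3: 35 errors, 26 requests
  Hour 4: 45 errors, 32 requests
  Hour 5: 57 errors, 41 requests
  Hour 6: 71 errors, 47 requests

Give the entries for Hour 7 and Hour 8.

Errors — differences are 6, 8, 10, … (increasing by 2 each time): 21, 27, 35, 45, 57, 71 → 87 → 105.
For the requests, alternating steps +6, +9, +6, +9, …: 11, 17, 26, 32, 41, 47 → 56 → 62.
Putting the parts together: 87 errors, 56 requests and then 105 errors, 62 requests.

87 errors, 56 requests; 105 errors, 62 requests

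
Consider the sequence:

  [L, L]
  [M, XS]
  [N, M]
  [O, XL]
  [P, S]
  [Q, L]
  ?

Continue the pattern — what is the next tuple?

Letter — letters move forward 1 place in the alphabet: L, M, N, O, P, Q → R.
Size — repeats L → XS → M → XL → S: L, XS, M, XL, S, L → XS.
So the next tuple is [R, XS].

[R, XS]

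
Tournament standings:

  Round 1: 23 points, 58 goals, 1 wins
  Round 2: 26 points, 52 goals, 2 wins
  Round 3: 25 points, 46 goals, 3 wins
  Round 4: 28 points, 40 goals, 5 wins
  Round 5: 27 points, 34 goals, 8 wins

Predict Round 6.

Points goes 23, 26, 25, 28, 27 → 30 (alternating steps +3, −1, +3, −1, …).
Goals: −6 each step; 58, 52, 46, 40, 34 → 28.
For the wins, each term is the sum of the two before it: 1, 2, 3, 5, 8 → 13.
Putting it together: 30 points, 28 goals, 13 wins.

30 points, 28 goals, 13 wins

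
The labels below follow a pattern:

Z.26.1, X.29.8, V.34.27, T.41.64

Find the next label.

R.50.125

Letter goes Z, X, V, T → R (letters move back 2 places in the alphabet).
Second component: differences are 3, 5, 7, … (increasing by 2 each time); 26, 29, 34, 41 → 50.
Third component: 1, 8, 27, 64 → 125 (perfect cubes: 1³, 2³, 3³, …).
Combining the parts gives R.50.125.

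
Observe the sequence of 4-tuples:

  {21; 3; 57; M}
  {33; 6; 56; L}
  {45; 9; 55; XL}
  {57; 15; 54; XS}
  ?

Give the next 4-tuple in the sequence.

{69; 24; 53; S}

First part: +12 each step, so 21, 33, 45, 57 → 69.
Second part goes 3, 6, 9, 15 → 24 (each term is the sum of the two before it).
Third part — −1 each step: 57, 56, 55, 54 → 53.
For the size, runs through clothing sizes XS→XL: M, L, XL, XS → S.
Putting it together: {69; 24; 53; S}.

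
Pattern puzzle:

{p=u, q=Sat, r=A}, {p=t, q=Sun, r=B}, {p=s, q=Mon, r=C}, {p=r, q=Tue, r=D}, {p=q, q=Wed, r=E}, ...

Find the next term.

{p=p, q=Thu, r=F}

P goes u, t, s, r, q → p (letters move back 1 place in the alphabet).
Q goes Sat, Sun, Mon, Tue, Wed → Thu (runs through the weekdays Mon→Sun).
R goes A, B, C, D, E → F (letters move forward 1 place in the alphabet).
Combining the parts gives {p=p, q=Thu, r=F}.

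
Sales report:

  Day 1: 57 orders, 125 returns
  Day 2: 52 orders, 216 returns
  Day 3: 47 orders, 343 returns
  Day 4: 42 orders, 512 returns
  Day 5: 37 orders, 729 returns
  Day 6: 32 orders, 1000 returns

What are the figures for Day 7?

27 orders, 1331 returns

Orders goes 57, 52, 47, 42, 37, 32 → 27 (−5 each step).
Returns: perfect cubes: 5³, 6³, 7³, …; 125, 216, 343, 512, 729, 1000 → 1331.
So the next line is 27 orders, 1331 returns.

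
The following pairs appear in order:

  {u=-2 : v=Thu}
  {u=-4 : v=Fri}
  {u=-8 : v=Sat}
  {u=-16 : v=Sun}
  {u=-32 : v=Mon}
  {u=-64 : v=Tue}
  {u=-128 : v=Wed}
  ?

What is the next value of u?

U — ×2 each step: -2, -4, -8, -16, -32, -64, -128 → -256.
V: runs through the weekdays Mon→Sun; Thu, Fri, Sat, Sun, Mon, Tue, Wed → Thu.

-256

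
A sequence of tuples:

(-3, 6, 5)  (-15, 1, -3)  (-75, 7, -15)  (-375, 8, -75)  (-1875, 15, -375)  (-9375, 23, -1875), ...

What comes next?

(-46875, 38, -9375)

First slot — ×5 each step: -3, -15, -75, -375, -1875, -9375 → -46875.
Second slot — each term is the sum of the two before it: 6, 1, 7, 8, 15, 23 → 38.
Third slot goes 5, -3, -15, -75, -375, -1875 → -9375 (always the previous value of the first slot).
So the next tuple is (-46875, 38, -9375).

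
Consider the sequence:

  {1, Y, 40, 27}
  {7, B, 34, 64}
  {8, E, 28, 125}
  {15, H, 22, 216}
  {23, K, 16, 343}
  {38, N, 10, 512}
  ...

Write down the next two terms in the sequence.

First part: 1, 7, 8, 15, 23, 38 → 61 → 99 (each term is the sum of the two before it).
For the letter, letters move forward 3 places in the alphabet, wrapping Z→A: Y, B, E, H, K, N → Q → T.
Third part: 40, 34, 28, 22, 16, 10 → 4 → -2 (−6 each step).
Fourth part: perfect cubes: 3³, 4³, 5³, …; 27, 64, 125, 216, 343, 512 → 729 → 1000.
So the next two terms are {61, Q, 4, 729} and {99, T, -2, 1000}.

{61, Q, 4, 729}, {99, T, -2, 1000}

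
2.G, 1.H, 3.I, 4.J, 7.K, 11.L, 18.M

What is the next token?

29.N

First component: each term is the sum of the two before it; 2, 1, 3, 4, 7, 11, 18 → 29.
Letter: letters move forward 1 place in the alphabet; G, H, I, J, K, L, M → N.
Combining the parts gives 29.N.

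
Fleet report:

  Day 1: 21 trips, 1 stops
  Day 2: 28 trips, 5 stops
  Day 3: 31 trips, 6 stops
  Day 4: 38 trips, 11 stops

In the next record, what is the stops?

Stops: each term is the sum of the two before it; 1, 5, 6, 11 → 17.

17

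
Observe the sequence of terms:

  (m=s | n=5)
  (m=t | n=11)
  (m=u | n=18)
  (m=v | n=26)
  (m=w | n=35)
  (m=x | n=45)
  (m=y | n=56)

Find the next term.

(m=z | n=68)

M goes s, t, u, v, w, x, y → z (letters move forward 1 place in the alphabet).
For the n, differences are 6, 7, 8, … (increasing by 1 each time): 5, 11, 18, 26, 35, 45, 56 → 68.
So the next term is (m=z | n=68).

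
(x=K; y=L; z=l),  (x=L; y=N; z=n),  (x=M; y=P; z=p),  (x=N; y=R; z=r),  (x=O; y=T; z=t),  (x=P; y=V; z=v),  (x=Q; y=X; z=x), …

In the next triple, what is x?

X: letters move forward 1 place in the alphabet, so K, L, M, N, O, P, Q → R.

R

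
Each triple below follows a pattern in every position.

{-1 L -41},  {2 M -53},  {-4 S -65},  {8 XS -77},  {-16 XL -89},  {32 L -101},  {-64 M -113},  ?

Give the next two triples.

{128 S -125}, {-256 XS -137}

First component — ×(-2) each step: -1, 2, -4, 8, -16, 32, -64 → 128 → -256.
Size goes L, M, S, XS, XL, L, M → S → XS (repeats L → M → S → XS → XL).
Third component: −12 each step; -41, -53, -65, -77, -89, -101, -113 → -125 → -137.
So the next two triples are {128 S -125} and {-256 XS -137}.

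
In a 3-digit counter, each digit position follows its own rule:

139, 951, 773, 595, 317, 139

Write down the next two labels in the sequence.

First digit: 1, 9, 7, 5, 3, 1 → 9 → 7 (−2 each step, mod 10).
For the second digit, +2 each step, mod 10: 3, 5, 7, 9, 1, 3 → 5 → 7.
Third digit: +2 each step, mod 10, so 9, 1, 3, 5, 7, 9 → 1 → 3.
Putting the parts together: 951 and then 773.

951, 773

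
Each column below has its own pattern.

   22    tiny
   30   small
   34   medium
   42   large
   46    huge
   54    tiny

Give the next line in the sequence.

For the first component, alternating steps +8, +4, +8, +4, …: 22, 30, 34, 42, 46, 54 → 58.
Size — repeats tiny → small → medium → large → huge: tiny, small, medium, large, huge, tiny → small.
So the next line is 58  small.

58  small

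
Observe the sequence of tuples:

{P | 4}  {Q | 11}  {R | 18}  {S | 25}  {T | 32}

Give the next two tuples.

Letter: letters move forward 1 place in the alphabet; P, Q, R, S, T → U → V.
Second slot: +7 each step, so 4, 11, 18, 25, 32 → 39 → 46.
So the next two tuples are {U | 39} and {V | 46}.

{U | 39}, {V | 46}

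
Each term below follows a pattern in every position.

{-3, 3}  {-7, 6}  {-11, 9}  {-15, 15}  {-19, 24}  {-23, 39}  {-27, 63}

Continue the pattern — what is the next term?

{-31, 102}

First coordinate: −4 each step; -3, -7, -11, -15, -19, -23, -27 → -31.
Second coordinate: 3, 6, 9, 15, 24, 39, 63 → 102 (each term is the sum of the two before it).
Combining the parts gives {-31, 102}.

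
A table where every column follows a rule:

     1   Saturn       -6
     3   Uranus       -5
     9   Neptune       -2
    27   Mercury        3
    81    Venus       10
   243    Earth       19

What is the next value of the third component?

Third component goes -6, -5, -2, 3, 10, 19 → 30 (differences are 1, 3, 5, … (increasing by 2 each time)).

30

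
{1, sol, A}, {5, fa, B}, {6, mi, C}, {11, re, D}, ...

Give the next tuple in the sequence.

{17, do, E}

For the first part, each term is the sum of the two before it: 1, 5, 6, 11 → 17.
Note: sol, fa, mi, re → do (runs backward through the solfège scale do→ti).
Letter: letters move forward 1 place in the alphabet, so A, B, C, D → E.
Combining the parts gives {17, do, E}.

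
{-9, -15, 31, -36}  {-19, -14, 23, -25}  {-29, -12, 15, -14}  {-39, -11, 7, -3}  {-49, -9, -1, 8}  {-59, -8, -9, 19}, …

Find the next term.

{-69, -6, -17, 30}

First value: −10 each step; -9, -19, -29, -39, -49, -59 → -69.
Second value: alternating steps +1, +2, +1, +2, …, so -15, -14, -12, -11, -9, -8 → -6.
Third value: 31, 23, 15, 7, -1, -9 → -17 (−8 each step).
Fourth value goes -36, -25, -14, -3, 8, 19 → 30 (+11 each step).
Combining the parts gives {-69, -6, -17, 30}.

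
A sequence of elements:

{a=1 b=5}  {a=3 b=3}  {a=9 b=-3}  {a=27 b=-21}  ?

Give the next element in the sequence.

A: ×3 each step, so 1, 3, 9, 27 → 81.
For the b, together with the a always sums to 6: 5, 3, -3, -21 → -75.
Combining the parts gives {a=81 b=-75}.

{a=81 b=-75}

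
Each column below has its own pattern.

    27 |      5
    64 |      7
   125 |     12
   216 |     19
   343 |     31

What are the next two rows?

First component — perfect cubes: 3³, 4³, 5³, …: 27, 64, 125, 216, 343 → 512 → 729.
Second component goes 5, 7, 12, 19, 31 → 50 → 81 (each term is the sum of the two before it).
Putting the parts together: 512  50 and then 729  81.

512  50; 729  81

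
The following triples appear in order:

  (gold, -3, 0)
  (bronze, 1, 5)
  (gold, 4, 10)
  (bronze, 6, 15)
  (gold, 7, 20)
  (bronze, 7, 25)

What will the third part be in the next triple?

Rank goes gold, bronze, gold, bronze, gold, bronze → gold (alternates gold ↔ bronze).
Second part goes -3, 1, 4, 6, 7, 7 → 6 (differences are 4, 3, 2, … (decreasing by 1 each time)).
For the third part, +5 each step: 0, 5, 10, 15, 20, 25 → 30.

30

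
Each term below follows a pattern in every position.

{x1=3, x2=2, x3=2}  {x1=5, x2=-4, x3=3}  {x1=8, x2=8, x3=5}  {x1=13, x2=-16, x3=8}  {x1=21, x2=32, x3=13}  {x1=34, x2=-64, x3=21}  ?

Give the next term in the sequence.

{x1=55, x2=128, x3=34}

X1 — each term is the sum of the two before it: 3, 5, 8, 13, 21, 34 → 55.
X2: 2, -4, 8, -16, 32, -64 → 128 (×(-2) each step).
X3: 2, 3, 5, 8, 13, 21 → 34 (always the previous value of the x1).
Putting it together: {x1=55, x2=128, x3=34}.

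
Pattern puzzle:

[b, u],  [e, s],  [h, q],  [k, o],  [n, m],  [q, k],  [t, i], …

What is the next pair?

[w, g]

First letter — letters move forward 3 places in the alphabet: b, e, h, k, n, q, t → w.
Second letter: letters move back 2 places in the alphabet; u, s, q, o, m, k, i → g.
Combining the parts gives [w, g].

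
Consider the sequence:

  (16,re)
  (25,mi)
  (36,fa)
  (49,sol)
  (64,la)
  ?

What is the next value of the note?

Note goes re, mi, fa, sol, la → ti (runs through the solfège scale do→ti).

ti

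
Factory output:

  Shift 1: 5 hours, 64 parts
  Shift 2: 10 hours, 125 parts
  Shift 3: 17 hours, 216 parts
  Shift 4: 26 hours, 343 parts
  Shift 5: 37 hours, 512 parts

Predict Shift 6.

50 hours, 729 parts

Hours: differences are 5, 7, 9, … (increasing by 2 each time), so 5, 10, 17, 26, 37 → 50.
For the parts, perfect cubes: 4³, 5³, 6³, …: 64, 125, 216, 343, 512 → 729.
So the next row is 50 hours, 729 parts.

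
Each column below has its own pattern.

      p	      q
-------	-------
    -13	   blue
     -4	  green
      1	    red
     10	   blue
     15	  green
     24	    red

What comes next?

Column p — alternating steps +9, +5, +9, +5, …: -13, -4, 1, 10, 15, 24 → 29.
Column q: repeats blue → green → red; blue, green, red, blue, green, red → blue.
So the next row is 29  blue.

29  blue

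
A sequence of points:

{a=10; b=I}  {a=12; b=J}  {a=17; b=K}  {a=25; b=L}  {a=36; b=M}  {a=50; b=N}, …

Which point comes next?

{a=67; b=O}

For the a, differences are 2, 5, 8, … (increasing by 3 each time): 10, 12, 17, 25, 36, 50 → 67.
B goes I, J, K, L, M, N → O (letters move forward 1 place in the alphabet).
So the next point is {a=67; b=O}.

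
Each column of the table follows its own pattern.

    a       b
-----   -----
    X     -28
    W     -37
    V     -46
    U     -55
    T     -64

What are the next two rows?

S  -73; R  -82

Column a: letters move back 1 place in the alphabet, so X, W, V, U, T → S → R.
Column b goes -28, -37, -46, -55, -64 → -73 → -82 (−9 each step).
So the next two rows are S  -73 and R  -82.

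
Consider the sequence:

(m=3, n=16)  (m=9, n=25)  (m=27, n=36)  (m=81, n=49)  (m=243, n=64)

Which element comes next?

(m=729, n=81)

M: 3, 9, 27, 81, 243 → 729 (×3 each step).
N goes 16, 25, 36, 49, 64 → 81 (perfect squares: 4², 5², 6², …).
Combining the parts gives (m=729, n=81).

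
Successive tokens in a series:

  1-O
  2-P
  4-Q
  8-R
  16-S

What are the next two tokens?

First component: 1, 2, 4, 8, 16 → 32 → 64 (×2 each step).
Letter goes O, P, Q, R, S → T → U (letters move forward 1 place in the alphabet).
So the next two tokens are 32-T and 64-U.

32-T, 64-U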